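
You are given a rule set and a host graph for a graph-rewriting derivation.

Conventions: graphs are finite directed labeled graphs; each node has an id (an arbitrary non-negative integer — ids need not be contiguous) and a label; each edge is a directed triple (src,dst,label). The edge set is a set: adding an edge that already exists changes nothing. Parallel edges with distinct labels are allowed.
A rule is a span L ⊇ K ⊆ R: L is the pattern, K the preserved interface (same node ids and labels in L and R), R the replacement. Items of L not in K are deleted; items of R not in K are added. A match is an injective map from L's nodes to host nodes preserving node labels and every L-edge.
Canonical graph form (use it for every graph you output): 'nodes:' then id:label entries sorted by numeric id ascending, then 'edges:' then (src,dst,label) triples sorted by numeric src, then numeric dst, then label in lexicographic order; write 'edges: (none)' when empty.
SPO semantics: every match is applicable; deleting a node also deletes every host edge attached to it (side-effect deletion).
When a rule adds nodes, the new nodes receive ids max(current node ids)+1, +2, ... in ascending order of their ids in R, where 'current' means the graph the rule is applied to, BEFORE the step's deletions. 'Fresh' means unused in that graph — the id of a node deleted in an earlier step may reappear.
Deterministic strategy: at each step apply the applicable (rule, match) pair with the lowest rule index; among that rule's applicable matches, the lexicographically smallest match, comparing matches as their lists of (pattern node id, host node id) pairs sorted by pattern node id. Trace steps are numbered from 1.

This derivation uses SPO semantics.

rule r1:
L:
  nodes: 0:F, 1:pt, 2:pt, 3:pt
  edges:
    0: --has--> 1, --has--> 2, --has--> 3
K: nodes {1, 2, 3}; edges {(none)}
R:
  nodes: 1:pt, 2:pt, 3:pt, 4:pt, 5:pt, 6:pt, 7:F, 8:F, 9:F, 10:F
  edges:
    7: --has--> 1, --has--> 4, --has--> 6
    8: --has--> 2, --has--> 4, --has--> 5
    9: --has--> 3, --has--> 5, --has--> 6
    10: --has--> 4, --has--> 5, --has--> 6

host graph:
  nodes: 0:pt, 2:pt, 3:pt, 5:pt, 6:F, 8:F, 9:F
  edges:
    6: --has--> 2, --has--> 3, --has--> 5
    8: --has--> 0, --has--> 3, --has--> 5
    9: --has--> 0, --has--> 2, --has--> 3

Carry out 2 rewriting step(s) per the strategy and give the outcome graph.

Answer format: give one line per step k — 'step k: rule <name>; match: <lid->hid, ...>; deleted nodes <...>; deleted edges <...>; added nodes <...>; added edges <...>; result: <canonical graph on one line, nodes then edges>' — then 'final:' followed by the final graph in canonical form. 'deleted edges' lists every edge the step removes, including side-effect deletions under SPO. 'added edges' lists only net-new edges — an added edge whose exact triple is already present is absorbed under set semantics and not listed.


step 1: rule r1; match: 0->6, 1->2, 2->3, 3->5; deleted nodes 6; deleted edges (6,2,has); (6,3,has); (6,5,has); added nodes 10, 11, 12, 13, 14, 15, 16; added edges (13,2,has); (13,10,has); (13,12,has); (14,3,has); (14,10,has); (14,11,has); (15,5,has); (15,11,has); (15,12,has); (16,10,has); (16,11,has); (16,12,has); result: nodes: 0:pt, 2:pt, 3:pt, 5:pt, 8:F, 9:F, 10:pt, 11:pt, 12:pt, 13:F, 14:F, 15:F, 16:F edges: (8,0,has); (8,3,has); (8,5,has); (9,0,has); (9,2,has); (9,3,has); (13,2,has); (13,10,has); (13,12,has); (14,3,has); (14,10,has); (14,11,has); (15,5,has); (15,11,has); (15,12,has); (16,10,has); (16,11,has); (16,12,has)
step 2: rule r1; match: 0->8, 1->0, 2->3, 3->5; deleted nodes 8; deleted edges (8,0,has); (8,3,has); (8,5,has); added nodes 17, 18, 19, 20, 21, 22, 23; added edges (20,0,has); (20,17,has); (20,19,has); (21,3,has); (21,17,has); (21,18,has); (22,5,has); (22,18,has); (22,19,has); (23,17,has); (23,18,has); (23,19,has); result: nodes: 0:pt, 2:pt, 3:pt, 5:pt, 9:F, 10:pt, 11:pt, 12:pt, 13:F, 14:F, 15:F, 16:F, 17:pt, 18:pt, 19:pt, 20:F, 21:F, 22:F, 23:F edges: (9,0,has); (9,2,has); (9,3,has); (13,2,has); (13,10,has); (13,12,has); (14,3,has); (14,10,has); (14,11,has); (15,5,has); (15,11,has); (15,12,has); (16,10,has); (16,11,has); (16,12,has); (20,0,has); (20,17,has); (20,19,has); (21,3,has); (21,17,has); (21,18,has); (22,5,has); (22,18,has); (22,19,has); (23,17,has); (23,18,has); (23,19,has)
final:
nodes: 0:pt, 2:pt, 3:pt, 5:pt, 9:F, 10:pt, 11:pt, 12:pt, 13:F, 14:F, 15:F, 16:F, 17:pt, 18:pt, 19:pt, 20:F, 21:F, 22:F, 23:F
edges: (9,0,has); (9,2,has); (9,3,has); (13,2,has); (13,10,has); (13,12,has); (14,3,has); (14,10,has); (14,11,has); (15,5,has); (15,11,has); (15,12,has); (16,10,has); (16,11,has); (16,12,has); (20,0,has); (20,17,has); (20,19,has); (21,3,has); (21,17,has); (21,18,has); (22,5,has); (22,18,has); (22,19,has); (23,17,has); (23,18,has); (23,19,has)


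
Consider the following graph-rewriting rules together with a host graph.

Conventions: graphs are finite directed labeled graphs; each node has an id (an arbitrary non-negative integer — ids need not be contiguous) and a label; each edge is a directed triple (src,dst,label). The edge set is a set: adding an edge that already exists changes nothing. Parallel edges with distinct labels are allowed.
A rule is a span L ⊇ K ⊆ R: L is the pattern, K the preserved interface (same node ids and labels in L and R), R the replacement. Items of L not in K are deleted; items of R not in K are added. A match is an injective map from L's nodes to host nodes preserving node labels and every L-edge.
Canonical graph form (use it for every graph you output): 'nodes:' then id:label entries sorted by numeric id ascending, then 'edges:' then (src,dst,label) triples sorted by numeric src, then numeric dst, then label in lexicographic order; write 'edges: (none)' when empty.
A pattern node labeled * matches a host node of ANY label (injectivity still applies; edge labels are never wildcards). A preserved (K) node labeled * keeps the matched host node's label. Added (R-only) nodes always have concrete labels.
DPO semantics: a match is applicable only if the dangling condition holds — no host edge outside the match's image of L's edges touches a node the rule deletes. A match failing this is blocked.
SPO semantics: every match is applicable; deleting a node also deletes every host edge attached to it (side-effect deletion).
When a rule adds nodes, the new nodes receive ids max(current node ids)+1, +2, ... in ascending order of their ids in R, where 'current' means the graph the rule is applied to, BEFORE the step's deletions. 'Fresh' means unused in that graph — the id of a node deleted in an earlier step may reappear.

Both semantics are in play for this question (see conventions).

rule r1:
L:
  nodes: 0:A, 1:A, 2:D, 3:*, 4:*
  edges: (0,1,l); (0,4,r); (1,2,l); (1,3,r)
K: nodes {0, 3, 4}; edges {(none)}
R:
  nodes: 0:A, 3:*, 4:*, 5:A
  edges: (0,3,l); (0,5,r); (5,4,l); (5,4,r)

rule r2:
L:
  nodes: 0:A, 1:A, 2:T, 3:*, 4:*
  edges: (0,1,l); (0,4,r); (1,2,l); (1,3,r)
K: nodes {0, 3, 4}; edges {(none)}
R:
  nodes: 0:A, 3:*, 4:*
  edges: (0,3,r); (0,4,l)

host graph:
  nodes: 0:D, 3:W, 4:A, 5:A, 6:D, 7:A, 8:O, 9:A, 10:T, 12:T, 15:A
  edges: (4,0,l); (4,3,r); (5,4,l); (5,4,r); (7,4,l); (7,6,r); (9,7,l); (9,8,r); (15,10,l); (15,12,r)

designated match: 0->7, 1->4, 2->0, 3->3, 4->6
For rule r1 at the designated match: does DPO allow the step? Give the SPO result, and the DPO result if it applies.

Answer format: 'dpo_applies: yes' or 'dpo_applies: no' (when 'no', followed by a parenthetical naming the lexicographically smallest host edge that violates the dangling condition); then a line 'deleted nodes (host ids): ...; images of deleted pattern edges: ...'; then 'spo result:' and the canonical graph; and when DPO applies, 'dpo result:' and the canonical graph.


dpo_applies: no
(the rule deletes node 4, which keeps host edge (5,4,l) outside the match image — the dangling condition fails, DPO blocks; SPO proceeds and side-deletes such edges)
deleted nodes (host ids): 0, 4; images of deleted pattern edges: (4,0,l); (4,3,r); (7,4,l); (7,6,r)
spo result:
nodes: 3:W, 5:A, 6:D, 7:A, 8:O, 9:A, 10:T, 12:T, 15:A, 16:A
edges: (7,3,l); (7,16,r); (9,7,l); (9,8,r); (15,10,l); (15,12,r); (16,6,l); (16,6,r)


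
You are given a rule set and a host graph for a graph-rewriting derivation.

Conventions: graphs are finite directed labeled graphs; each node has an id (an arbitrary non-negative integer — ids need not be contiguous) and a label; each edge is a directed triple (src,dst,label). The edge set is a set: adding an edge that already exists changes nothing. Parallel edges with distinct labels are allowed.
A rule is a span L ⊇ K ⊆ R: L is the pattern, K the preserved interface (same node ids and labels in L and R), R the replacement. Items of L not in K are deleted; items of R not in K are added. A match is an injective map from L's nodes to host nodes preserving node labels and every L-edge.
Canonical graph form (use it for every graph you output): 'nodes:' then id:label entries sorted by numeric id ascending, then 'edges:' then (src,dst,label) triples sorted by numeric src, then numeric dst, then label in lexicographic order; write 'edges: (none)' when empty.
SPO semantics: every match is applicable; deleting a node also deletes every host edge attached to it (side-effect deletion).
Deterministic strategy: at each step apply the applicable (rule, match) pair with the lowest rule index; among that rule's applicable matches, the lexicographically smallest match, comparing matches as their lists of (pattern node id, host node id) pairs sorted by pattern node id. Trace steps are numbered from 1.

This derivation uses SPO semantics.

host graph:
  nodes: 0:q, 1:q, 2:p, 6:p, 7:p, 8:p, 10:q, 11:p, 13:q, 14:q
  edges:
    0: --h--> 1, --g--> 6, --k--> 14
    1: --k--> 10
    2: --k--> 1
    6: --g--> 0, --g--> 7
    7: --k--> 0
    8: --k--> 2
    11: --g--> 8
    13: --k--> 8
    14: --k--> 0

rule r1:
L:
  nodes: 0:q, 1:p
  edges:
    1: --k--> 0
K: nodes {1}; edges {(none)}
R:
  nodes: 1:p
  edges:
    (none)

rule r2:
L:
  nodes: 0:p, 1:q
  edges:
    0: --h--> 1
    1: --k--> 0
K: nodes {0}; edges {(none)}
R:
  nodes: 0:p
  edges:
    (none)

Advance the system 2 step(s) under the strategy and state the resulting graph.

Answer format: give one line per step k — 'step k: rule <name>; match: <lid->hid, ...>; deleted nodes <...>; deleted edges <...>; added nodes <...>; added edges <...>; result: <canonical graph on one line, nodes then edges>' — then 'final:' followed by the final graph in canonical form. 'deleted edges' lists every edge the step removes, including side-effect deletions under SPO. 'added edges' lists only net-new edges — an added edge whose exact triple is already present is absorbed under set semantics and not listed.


step 1: rule r1; match: 0->0, 1->7; deleted nodes 0; deleted edges (0,1,h); (0,6,g); (0,14,k); (6,0,g); (7,0,k); (14,0,k); added nodes (none); added edges (none); result: nodes: 1:q, 2:p, 6:p, 7:p, 8:p, 10:q, 11:p, 13:q, 14:q edges: (1,10,k); (2,1,k); (6,7,g); (8,2,k); (11,8,g); (13,8,k)
step 2: rule r1; match: 0->1, 1->2; deleted nodes 1; deleted edges (1,10,k); (2,1,k); added nodes (none); added edges (none); result: nodes: 2:p, 6:p, 7:p, 8:p, 10:q, 11:p, 13:q, 14:q edges: (6,7,g); (8,2,k); (11,8,g); (13,8,k)
final:
nodes: 2:p, 6:p, 7:p, 8:p, 10:q, 11:p, 13:q, 14:q
edges: (6,7,g); (8,2,k); (11,8,g); (13,8,k)


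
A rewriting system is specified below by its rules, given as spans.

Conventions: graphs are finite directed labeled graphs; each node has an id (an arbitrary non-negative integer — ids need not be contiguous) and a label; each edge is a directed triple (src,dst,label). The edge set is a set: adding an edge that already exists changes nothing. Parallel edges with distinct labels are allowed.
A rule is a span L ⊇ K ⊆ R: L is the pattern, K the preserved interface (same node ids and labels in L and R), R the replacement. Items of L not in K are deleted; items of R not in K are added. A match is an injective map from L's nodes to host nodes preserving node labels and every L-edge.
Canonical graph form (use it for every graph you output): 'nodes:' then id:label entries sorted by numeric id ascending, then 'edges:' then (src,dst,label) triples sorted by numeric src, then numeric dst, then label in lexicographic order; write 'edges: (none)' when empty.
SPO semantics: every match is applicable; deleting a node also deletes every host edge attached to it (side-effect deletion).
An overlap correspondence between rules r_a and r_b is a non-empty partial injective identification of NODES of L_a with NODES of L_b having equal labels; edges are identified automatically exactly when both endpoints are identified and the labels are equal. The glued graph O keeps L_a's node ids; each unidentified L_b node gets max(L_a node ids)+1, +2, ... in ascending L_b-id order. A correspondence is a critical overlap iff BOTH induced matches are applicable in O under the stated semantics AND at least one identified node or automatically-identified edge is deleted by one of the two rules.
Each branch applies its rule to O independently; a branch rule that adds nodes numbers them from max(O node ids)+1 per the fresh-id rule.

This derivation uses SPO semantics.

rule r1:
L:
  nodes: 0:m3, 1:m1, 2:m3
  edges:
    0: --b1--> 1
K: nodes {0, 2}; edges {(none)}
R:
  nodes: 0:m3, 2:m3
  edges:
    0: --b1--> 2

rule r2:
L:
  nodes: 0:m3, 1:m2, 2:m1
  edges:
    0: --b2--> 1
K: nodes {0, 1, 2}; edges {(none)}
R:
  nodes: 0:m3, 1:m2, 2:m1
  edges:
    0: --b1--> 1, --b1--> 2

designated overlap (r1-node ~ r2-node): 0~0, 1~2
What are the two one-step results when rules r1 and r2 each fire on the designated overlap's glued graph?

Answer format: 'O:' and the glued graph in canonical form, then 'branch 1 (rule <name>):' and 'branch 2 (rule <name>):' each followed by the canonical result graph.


O:
nodes: 0:m3, 1:m1, 2:m3, 3:m2
edges: (0,1,b1); (0,3,b2)
branch 1 (rule r1):
nodes: 0:m3, 2:m3, 3:m2
edges: (0,2,b1); (0,3,b2)
branch 2 (rule r2):
nodes: 0:m3, 1:m1, 2:m3, 3:m2
edges: (0,1,b1); (0,3,b1)


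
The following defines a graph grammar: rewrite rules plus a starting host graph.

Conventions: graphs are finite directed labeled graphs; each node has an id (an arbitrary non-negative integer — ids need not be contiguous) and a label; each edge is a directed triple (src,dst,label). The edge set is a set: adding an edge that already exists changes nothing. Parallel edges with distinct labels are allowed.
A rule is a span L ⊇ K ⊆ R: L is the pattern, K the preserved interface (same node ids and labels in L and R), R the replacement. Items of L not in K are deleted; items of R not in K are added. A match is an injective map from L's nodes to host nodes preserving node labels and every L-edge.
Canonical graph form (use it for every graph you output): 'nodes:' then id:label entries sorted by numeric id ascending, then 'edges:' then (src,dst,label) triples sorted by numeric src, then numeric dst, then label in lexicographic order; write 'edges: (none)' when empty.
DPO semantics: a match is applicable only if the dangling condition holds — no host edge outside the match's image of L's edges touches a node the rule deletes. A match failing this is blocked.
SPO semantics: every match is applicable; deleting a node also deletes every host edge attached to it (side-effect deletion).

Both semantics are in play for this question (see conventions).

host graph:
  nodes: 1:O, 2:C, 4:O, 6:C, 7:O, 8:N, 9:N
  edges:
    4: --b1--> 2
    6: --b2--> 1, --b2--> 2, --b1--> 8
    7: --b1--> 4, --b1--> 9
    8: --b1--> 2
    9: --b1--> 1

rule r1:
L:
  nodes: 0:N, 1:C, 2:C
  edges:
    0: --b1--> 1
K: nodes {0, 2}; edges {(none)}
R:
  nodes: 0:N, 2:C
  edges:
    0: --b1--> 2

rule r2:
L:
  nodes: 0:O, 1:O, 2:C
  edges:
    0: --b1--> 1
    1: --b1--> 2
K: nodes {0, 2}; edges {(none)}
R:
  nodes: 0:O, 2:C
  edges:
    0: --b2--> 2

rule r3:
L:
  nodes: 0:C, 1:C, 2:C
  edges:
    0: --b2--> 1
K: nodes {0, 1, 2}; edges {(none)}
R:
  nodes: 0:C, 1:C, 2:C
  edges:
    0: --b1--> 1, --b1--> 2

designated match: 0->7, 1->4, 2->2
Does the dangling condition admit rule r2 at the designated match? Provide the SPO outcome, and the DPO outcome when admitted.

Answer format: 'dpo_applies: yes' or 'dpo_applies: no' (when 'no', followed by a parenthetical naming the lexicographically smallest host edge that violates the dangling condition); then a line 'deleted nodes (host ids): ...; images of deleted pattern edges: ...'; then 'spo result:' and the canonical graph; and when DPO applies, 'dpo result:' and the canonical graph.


dpo_applies: yes
deleted nodes (host ids): 4; images of deleted pattern edges: (4,2,b1); (7,4,b1)
spo result:
nodes: 1:O, 2:C, 6:C, 7:O, 8:N, 9:N
edges: (6,1,b2); (6,2,b2); (6,8,b1); (7,2,b2); (7,9,b1); (8,2,b1); (9,1,b1)
dpo result:
nodes: 1:O, 2:C, 6:C, 7:O, 8:N, 9:N
edges: (6,1,b2); (6,2,b2); (6,8,b1); (7,2,b2); (7,9,b1); (8,2,b1); (9,1,b1)


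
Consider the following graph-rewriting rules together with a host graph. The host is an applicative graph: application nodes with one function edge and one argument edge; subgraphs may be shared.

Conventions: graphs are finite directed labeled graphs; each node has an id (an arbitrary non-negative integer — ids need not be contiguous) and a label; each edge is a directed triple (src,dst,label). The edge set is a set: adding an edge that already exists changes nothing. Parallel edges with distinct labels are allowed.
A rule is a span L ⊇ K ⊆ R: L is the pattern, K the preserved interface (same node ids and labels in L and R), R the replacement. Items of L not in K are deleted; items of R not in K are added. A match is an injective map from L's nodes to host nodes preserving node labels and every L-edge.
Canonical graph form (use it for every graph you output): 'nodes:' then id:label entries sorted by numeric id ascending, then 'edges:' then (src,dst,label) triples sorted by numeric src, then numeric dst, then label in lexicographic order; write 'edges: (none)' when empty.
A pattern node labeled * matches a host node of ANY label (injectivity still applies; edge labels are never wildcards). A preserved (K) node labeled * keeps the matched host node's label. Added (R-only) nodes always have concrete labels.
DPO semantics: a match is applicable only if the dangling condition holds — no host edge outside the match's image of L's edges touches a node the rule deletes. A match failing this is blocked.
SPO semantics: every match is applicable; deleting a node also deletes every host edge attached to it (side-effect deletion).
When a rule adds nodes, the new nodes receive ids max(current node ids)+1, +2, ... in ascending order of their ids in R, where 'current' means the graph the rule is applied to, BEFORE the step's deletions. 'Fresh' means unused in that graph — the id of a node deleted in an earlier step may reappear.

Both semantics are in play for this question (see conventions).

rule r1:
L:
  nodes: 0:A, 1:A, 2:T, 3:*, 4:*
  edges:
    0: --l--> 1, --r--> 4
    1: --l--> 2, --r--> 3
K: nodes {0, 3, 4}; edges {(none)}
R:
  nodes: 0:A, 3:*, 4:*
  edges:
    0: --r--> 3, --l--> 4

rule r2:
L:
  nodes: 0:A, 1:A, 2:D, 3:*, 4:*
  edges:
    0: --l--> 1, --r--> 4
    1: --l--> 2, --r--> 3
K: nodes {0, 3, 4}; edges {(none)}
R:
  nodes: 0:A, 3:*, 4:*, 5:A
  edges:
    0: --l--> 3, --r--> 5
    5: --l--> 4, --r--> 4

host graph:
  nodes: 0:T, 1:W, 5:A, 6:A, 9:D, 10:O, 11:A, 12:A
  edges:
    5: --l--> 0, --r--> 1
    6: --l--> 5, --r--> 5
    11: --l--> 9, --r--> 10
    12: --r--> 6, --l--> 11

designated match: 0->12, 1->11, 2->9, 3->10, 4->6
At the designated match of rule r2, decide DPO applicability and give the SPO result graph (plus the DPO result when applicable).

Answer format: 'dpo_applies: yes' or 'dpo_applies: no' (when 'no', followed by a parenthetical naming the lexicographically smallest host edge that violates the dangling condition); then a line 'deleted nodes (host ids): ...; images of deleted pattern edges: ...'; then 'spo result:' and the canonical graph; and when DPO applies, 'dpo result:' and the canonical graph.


dpo_applies: yes
deleted nodes (host ids): 9, 11; images of deleted pattern edges: (11,9,l); (11,10,r); (12,6,r); (12,11,l)
spo result:
nodes: 0:T, 1:W, 5:A, 6:A, 10:O, 12:A, 13:A
edges: (5,0,l); (5,1,r); (6,5,l); (6,5,r); (12,10,l); (12,13,r); (13,6,l); (13,6,r)
dpo result:
nodes: 0:T, 1:W, 5:A, 6:A, 10:O, 12:A, 13:A
edges: (5,0,l); (5,1,r); (6,5,l); (6,5,r); (12,10,l); (12,13,r); (13,6,l); (13,6,r)


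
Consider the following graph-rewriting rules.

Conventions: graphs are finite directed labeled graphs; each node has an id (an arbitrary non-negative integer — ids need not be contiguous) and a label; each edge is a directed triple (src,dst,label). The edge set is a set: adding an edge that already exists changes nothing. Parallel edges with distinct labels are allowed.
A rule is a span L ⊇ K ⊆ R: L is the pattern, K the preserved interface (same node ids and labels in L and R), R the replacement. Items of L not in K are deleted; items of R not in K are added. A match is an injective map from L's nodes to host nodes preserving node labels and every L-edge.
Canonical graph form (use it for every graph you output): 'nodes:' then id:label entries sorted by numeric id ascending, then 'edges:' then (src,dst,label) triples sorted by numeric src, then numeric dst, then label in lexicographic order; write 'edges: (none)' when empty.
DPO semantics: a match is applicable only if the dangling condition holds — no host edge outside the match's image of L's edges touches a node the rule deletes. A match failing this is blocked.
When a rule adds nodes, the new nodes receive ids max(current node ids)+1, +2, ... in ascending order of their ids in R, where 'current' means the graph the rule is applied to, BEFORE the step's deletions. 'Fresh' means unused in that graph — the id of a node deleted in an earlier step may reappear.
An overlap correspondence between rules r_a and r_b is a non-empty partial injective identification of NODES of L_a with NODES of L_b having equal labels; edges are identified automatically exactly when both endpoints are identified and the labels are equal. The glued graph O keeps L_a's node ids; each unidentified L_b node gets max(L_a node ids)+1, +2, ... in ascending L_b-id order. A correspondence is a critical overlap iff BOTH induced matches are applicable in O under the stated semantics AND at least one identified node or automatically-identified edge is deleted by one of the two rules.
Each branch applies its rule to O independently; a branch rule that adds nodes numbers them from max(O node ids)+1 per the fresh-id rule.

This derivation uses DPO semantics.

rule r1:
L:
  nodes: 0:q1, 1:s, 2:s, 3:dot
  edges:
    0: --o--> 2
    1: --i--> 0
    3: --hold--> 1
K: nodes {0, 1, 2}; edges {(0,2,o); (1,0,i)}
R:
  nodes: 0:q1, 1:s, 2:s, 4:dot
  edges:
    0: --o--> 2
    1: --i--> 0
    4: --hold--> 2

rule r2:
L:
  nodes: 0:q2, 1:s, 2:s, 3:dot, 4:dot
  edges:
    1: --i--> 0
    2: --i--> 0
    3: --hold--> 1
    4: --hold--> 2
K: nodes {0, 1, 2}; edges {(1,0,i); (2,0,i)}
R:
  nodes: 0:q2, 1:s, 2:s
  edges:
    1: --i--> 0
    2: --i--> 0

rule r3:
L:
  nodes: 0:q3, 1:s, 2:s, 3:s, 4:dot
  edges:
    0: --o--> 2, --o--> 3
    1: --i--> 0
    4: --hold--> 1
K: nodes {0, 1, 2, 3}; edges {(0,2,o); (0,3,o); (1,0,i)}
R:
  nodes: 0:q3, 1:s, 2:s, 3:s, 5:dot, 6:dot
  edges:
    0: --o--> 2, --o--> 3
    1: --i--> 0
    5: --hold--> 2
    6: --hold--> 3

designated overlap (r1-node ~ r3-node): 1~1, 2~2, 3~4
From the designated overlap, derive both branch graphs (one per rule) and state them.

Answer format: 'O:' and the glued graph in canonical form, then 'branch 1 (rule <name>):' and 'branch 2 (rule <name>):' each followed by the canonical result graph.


O:
nodes: 0:q1, 1:s, 2:s, 3:dot, 4:q3, 5:s
edges: (0,2,o); (1,0,i); (1,4,i); (3,1,hold); (4,2,o); (4,5,o)
branch 1 (rule r1):
nodes: 0:q1, 1:s, 2:s, 4:q3, 5:s, 6:dot
edges: (0,2,o); (1,0,i); (1,4,i); (4,2,o); (4,5,o); (6,2,hold)
branch 2 (rule r3):
nodes: 0:q1, 1:s, 2:s, 4:q3, 5:s, 6:dot, 7:dot
edges: (0,2,o); (1,0,i); (1,4,i); (4,2,o); (4,5,o); (6,2,hold); (7,5,hold)


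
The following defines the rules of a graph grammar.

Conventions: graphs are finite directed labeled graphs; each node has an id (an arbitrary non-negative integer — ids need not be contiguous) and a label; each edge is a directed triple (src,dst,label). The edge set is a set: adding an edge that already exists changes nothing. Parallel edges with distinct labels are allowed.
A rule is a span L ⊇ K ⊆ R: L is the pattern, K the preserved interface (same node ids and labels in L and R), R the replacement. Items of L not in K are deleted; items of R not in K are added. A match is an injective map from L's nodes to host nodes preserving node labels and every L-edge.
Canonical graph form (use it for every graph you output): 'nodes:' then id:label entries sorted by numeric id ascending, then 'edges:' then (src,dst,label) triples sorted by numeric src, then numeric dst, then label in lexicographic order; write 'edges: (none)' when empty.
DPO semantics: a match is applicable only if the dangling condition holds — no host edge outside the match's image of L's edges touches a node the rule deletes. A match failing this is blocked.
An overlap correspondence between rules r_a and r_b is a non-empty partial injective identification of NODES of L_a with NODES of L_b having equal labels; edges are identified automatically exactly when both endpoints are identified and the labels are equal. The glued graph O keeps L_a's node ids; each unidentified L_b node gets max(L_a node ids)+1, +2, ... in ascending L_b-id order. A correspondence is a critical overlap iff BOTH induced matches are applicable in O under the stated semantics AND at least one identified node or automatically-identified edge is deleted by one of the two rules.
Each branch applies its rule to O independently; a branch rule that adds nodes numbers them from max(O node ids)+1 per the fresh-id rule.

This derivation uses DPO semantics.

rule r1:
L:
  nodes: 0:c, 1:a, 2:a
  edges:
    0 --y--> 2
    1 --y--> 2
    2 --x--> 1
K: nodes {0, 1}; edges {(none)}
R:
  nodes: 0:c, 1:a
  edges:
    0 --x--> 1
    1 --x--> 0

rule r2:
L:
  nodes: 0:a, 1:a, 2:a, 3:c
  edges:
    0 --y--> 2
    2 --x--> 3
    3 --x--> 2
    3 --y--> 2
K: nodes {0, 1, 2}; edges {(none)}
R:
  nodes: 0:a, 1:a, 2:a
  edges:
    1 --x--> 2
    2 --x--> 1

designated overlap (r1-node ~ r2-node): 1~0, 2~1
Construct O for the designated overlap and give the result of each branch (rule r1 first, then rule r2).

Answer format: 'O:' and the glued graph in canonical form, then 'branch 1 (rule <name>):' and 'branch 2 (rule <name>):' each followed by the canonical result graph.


O:
nodes: 0:c, 1:a, 2:a, 3:a, 4:c
edges: (0,2,y); (1,2,y); (1,3,y); (2,1,x); (3,4,x); (4,3,x); (4,3,y)
branch 1 (rule r1):
nodes: 0:c, 1:a, 3:a, 4:c
edges: (0,1,x); (1,0,x); (1,3,y); (3,4,x); (4,3,x); (4,3,y)
branch 2 (rule r2):
nodes: 0:c, 1:a, 2:a, 3:a
edges: (0,2,y); (1,2,y); (2,1,x); (2,3,x); (3,2,x)


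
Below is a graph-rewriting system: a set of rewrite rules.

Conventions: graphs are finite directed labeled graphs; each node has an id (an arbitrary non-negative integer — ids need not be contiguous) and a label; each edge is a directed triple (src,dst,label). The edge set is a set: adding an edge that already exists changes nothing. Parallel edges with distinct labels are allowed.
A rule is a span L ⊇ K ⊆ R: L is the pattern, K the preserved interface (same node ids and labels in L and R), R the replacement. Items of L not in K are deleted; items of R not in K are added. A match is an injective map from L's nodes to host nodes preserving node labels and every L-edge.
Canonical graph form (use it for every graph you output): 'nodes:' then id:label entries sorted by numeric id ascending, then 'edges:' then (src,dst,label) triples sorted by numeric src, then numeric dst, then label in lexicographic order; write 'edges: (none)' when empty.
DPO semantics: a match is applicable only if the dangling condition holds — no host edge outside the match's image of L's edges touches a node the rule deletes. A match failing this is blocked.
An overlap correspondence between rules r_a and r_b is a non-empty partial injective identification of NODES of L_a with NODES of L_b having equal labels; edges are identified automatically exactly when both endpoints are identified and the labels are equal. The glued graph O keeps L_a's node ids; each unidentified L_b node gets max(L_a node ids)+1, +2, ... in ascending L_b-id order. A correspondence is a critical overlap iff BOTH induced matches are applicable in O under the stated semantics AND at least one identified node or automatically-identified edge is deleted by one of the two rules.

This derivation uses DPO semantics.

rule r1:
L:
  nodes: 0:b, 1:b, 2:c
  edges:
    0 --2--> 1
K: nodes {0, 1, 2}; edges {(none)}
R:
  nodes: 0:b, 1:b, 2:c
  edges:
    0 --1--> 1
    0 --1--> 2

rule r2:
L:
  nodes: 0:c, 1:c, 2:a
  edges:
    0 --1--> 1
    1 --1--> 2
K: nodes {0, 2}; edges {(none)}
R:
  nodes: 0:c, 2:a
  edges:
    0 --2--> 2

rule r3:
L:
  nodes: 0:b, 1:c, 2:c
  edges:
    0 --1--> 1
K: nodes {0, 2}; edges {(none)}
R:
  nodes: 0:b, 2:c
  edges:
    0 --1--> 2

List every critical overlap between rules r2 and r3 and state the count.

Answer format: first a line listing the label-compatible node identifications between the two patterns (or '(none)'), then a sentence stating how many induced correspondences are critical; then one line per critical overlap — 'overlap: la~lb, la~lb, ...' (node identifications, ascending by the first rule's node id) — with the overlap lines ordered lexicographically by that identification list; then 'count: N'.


label-compatible node identifications between L(r2) and L(r3): 0~1, 0~2, 1~1, 1~2
1 of the induced correspondences is a critical overlap of r2 and r3.
overlap: 1~2
count: 1


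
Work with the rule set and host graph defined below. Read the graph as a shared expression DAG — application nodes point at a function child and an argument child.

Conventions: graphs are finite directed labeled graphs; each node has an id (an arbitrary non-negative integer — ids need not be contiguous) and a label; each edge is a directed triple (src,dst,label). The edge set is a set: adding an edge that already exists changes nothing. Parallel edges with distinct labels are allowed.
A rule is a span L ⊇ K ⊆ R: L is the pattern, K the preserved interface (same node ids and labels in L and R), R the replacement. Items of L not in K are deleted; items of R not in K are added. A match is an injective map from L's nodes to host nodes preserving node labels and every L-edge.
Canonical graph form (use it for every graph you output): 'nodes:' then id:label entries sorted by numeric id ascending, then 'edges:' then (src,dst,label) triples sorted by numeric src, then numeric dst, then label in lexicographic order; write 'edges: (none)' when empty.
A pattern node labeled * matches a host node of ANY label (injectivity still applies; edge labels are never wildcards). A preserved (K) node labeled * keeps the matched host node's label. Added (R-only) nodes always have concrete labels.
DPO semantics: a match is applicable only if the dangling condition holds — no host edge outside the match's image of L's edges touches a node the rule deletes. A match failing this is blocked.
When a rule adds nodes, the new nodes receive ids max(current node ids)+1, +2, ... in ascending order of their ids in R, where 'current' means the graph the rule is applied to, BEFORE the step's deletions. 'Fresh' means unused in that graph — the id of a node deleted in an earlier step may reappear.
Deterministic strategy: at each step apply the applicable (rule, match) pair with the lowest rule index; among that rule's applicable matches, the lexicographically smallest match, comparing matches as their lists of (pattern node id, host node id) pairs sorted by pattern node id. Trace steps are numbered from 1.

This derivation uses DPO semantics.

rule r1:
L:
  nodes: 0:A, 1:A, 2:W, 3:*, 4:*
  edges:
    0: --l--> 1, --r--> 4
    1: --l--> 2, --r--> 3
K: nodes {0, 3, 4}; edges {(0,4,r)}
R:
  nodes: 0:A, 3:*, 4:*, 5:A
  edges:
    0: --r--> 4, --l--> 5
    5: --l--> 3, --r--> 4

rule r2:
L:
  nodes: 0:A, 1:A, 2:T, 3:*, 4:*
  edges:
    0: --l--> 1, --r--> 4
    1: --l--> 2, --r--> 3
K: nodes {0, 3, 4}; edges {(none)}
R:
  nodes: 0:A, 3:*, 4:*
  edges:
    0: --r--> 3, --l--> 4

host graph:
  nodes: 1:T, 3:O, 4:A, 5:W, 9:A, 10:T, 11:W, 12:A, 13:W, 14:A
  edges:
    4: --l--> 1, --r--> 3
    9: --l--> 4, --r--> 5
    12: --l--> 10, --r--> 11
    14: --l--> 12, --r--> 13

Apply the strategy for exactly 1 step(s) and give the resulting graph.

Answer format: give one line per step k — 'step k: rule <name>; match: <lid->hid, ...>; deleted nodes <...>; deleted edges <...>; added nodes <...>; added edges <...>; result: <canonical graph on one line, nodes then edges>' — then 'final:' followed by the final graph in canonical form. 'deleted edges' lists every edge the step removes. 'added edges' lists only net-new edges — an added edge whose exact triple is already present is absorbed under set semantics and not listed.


step 1: rule r2; match: 0->9, 1->4, 2->1, 3->3, 4->5; deleted nodes 1, 4; deleted edges (4,1,l); (4,3,r); (9,4,l); (9,5,r); added nodes (none); added edges (9,3,r); (9,5,l); result: nodes: 3:O, 5:W, 9:A, 10:T, 11:W, 12:A, 13:W, 14:A edges: (9,3,r); (9,5,l); (12,10,l); (12,11,r); (14,12,l); (14,13,r)
final:
nodes: 3:O, 5:W, 9:A, 10:T, 11:W, 12:A, 13:W, 14:A
edges: (9,3,r); (9,5,l); (12,10,l); (12,11,r); (14,12,l); (14,13,r)


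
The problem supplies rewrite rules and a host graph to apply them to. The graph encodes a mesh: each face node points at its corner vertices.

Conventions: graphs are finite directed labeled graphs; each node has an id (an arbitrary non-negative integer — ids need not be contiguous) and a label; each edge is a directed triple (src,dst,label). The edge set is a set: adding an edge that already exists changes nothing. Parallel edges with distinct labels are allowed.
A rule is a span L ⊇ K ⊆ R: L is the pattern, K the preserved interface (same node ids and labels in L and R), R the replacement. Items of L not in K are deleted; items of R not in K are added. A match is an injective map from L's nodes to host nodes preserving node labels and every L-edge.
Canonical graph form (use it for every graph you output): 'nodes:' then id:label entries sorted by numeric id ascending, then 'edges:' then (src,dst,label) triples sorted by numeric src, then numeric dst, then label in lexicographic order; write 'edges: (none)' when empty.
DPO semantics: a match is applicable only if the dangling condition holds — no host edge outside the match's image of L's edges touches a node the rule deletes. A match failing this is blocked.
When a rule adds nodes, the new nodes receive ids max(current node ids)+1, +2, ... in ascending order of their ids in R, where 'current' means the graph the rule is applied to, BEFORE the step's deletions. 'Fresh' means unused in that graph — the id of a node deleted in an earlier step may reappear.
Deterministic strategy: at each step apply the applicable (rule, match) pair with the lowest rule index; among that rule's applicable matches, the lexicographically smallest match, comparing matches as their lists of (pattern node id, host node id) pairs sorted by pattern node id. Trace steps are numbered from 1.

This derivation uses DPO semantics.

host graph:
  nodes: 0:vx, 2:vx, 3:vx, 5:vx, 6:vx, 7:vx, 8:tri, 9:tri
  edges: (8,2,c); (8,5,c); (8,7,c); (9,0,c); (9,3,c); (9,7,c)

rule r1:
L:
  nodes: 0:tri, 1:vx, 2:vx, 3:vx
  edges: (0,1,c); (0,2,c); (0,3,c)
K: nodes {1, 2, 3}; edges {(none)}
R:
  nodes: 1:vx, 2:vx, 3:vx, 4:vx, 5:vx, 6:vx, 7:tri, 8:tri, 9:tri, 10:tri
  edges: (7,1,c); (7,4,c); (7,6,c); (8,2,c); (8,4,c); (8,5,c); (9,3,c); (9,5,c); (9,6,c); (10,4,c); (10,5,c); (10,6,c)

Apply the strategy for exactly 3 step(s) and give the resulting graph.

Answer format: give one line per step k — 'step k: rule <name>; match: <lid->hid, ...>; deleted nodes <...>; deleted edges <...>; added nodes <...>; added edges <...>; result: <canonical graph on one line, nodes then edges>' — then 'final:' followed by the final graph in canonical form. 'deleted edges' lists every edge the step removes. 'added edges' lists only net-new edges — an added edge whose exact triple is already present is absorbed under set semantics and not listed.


step 1: rule r1; match: 0->8, 1->2, 2->5, 3->7; deleted nodes 8; deleted edges (8,2,c); (8,5,c); (8,7,c); added nodes 10, 11, 12, 13, 14, 15, 16; added edges (13,2,c); (13,10,c); (13,12,c); (14,5,c); (14,10,c); (14,11,c); (15,7,c); (15,11,c); (15,12,c); (16,10,c); (16,11,c); (16,12,c); result: nodes: 0:vx, 2:vx, 3:vx, 5:vx, 6:vx, 7:vx, 9:tri, 10:vx, 11:vx, 12:vx, 13:tri, 14:tri, 15:tri, 16:tri edges: (9,0,c); (9,3,c); (9,7,c); (13,2,c); (13,10,c); (13,12,c); (14,5,c); (14,10,c); (14,11,c); (15,7,c); (15,11,c); (15,12,c); (16,10,c); (16,11,c); (16,12,c)
step 2: rule r1; match: 0->9, 1->0, 2->3, 3->7; deleted nodes 9; deleted edges (9,0,c); (9,3,c); (9,7,c); added nodes 17, 18, 19, 20, 21, 22, 23; added edges (20,0,c); (20,17,c); (20,19,c); (21,3,c); (21,17,c); (21,18,c); (22,7,c); (22,18,c); (22,19,c); (23,17,c); (23,18,c); (23,19,c); result: nodes: 0:vx, 2:vx, 3:vx, 5:vx, 6:vx, 7:vx, 10:vx, 11:vx, 12:vx, 13:tri, 14:tri, 15:tri, 16:tri, 17:vx, 18:vx, 19:vx, 20:tri, 21:tri, 22:tri, 23:tri edges: (13,2,c); (13,10,c); (13,12,c); (14,5,c); (14,10,c); (14,11,c); (15,7,c); (15,11,c); (15,12,c); (16,10,c); (16,11,c); (16,12,c); (20,0,c); (20,17,c); (20,19,c); (21,3,c); (21,17,c); (21,18,c); (22,7,c); (22,18,c); (22,19,c); (23,17,c); (23,18,c); (23,19,c)
step 3: rule r1; match: 0->13, 1->2, 2->10, 3->12; deleted nodes 13; deleted edges (13,2,c); (13,10,c); (13,12,c); added nodes 24, 25, 26, 27, 28, 29, 30; added edges (27,2,c); (27,24,c); (27,26,c); (28,10,c); (28,24,c); (28,25,c); (29,12,c); (29,25,c); (29,26,c); (30,24,c); (30,25,c); (30,26,c); result: nodes: 0:vx, 2:vx, 3:vx, 5:vx, 6:vx, 7:vx, 10:vx, 11:vx, 12:vx, 14:tri, 15:tri, 16:tri, 17:vx, 18:vx, 19:vx, 20:tri, 21:tri, 22:tri, 23:tri, 24:vx, 25:vx, 26:vx, 27:tri, 28:tri, 29:tri, 30:tri edges: (14,5,c); (14,10,c); (14,11,c); (15,7,c); (15,11,c); (15,12,c); (16,10,c); (16,11,c); (16,12,c); (20,0,c); (20,17,c); (20,19,c); (21,3,c); (21,17,c); (21,18,c); (22,7,c); (22,18,c); (22,19,c); (23,17,c); (23,18,c); (23,19,c); (27,2,c); (27,24,c); (27,26,c); (28,10,c); (28,24,c); (28,25,c); (29,12,c); (29,25,c); (29,26,c); (30,24,c); (30,25,c); (30,26,c)
final:
nodes: 0:vx, 2:vx, 3:vx, 5:vx, 6:vx, 7:vx, 10:vx, 11:vx, 12:vx, 14:tri, 15:tri, 16:tri, 17:vx, 18:vx, 19:vx, 20:tri, 21:tri, 22:tri, 23:tri, 24:vx, 25:vx, 26:vx, 27:tri, 28:tri, 29:tri, 30:tri
edges: (14,5,c); (14,10,c); (14,11,c); (15,7,c); (15,11,c); (15,12,c); (16,10,c); (16,11,c); (16,12,c); (20,0,c); (20,17,c); (20,19,c); (21,3,c); (21,17,c); (21,18,c); (22,7,c); (22,18,c); (22,19,c); (23,17,c); (23,18,c); (23,19,c); (27,2,c); (27,24,c); (27,26,c); (28,10,c); (28,24,c); (28,25,c); (29,12,c); (29,25,c); (29,26,c); (30,24,c); (30,25,c); (30,26,c)


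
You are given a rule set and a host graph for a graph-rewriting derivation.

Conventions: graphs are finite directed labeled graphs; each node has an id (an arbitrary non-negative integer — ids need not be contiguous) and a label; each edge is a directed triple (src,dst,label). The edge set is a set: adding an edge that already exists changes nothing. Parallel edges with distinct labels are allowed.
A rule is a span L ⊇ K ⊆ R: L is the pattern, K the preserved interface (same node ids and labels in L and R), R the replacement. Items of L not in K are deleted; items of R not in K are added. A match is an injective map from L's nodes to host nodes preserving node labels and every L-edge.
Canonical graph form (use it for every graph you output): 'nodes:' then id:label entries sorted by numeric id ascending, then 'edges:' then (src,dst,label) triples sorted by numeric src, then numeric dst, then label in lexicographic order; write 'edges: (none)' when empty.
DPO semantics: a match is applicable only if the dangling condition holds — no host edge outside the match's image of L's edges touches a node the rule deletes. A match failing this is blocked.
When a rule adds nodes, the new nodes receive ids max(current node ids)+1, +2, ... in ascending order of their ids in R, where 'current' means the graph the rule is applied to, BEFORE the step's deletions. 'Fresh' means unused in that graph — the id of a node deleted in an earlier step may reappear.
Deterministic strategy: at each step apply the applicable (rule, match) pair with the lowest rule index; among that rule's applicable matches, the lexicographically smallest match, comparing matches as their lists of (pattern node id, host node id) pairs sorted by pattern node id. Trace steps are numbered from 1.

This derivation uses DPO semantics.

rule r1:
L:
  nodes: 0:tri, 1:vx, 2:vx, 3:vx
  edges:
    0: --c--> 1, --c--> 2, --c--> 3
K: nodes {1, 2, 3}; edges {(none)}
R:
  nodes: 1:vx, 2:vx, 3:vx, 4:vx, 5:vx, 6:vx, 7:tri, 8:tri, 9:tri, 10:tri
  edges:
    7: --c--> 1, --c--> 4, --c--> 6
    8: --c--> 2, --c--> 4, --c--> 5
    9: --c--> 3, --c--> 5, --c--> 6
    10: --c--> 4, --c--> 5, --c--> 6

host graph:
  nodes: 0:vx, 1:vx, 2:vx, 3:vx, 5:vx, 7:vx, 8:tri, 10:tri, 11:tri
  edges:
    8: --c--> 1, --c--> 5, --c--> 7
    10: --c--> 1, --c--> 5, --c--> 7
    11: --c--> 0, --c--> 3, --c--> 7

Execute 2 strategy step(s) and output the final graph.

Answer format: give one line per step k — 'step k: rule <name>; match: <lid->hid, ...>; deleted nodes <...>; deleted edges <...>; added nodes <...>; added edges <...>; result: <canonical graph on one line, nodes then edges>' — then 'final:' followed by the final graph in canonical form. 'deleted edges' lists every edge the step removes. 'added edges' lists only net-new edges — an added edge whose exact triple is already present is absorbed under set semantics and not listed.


step 1: rule r1; match: 0->8, 1->1, 2->5, 3->7; deleted nodes 8; deleted edges (8,1,c); (8,5,c); (8,7,c); added nodes 12, 13, 14, 15, 16, 17, 18; added edges (15,1,c); (15,12,c); (15,14,c); (16,5,c); (16,12,c); (16,13,c); (17,7,c); (17,13,c); (17,14,c); (18,12,c); (18,13,c); (18,14,c); result: nodes: 0:vx, 1:vx, 2:vx, 3:vx, 5:vx, 7:vx, 10:tri, 11:tri, 12:vx, 13:vx, 14:vx, 15:tri, 16:tri, 17:tri, 18:tri edges: (10,1,c); (10,5,c); (10,7,c); (11,0,c); (11,3,c); (11,7,c); (15,1,c); (15,12,c); (15,14,c); (16,5,c); (16,12,c); (16,13,c); (17,7,c); (17,13,c); (17,14,c); (18,12,c); (18,13,c); (18,14,c)
step 2: rule r1; match: 0->10, 1->1, 2->5, 3->7; deleted nodes 10; deleted edges (10,1,c); (10,5,c); (10,7,c); added nodes 19, 20, 21, 22, 23, 24, 25; added edges (22,1,c); (22,19,c); (22,21,c); (23,5,c); (23,19,c); (23,20,c); (24,7,c); (24,20,c); (24,21,c); (25,19,c); (25,20,c); (25,21,c); result: nodes: 0:vx, 1:vx, 2:vx, 3:vx, 5:vx, 7:vx, 11:tri, 12:vx, 13:vx, 14:vx, 15:tri, 16:tri, 17:tri, 18:tri, 19:vx, 20:vx, 21:vx, 22:tri, 23:tri, 24:tri, 25:tri edges: (11,0,c); (11,3,c); (11,7,c); (15,1,c); (15,12,c); (15,14,c); (16,5,c); (16,12,c); (16,13,c); (17,7,c); (17,13,c); (17,14,c); (18,12,c); (18,13,c); (18,14,c); (22,1,c); (22,19,c); (22,21,c); (23,5,c); (23,19,c); (23,20,c); (24,7,c); (24,20,c); (24,21,c); (25,19,c); (25,20,c); (25,21,c)
final:
nodes: 0:vx, 1:vx, 2:vx, 3:vx, 5:vx, 7:vx, 11:tri, 12:vx, 13:vx, 14:vx, 15:tri, 16:tri, 17:tri, 18:tri, 19:vx, 20:vx, 21:vx, 22:tri, 23:tri, 24:tri, 25:tri
edges: (11,0,c); (11,3,c); (11,7,c); (15,1,c); (15,12,c); (15,14,c); (16,5,c); (16,12,c); (16,13,c); (17,7,c); (17,13,c); (17,14,c); (18,12,c); (18,13,c); (18,14,c); (22,1,c); (22,19,c); (22,21,c); (23,5,c); (23,19,c); (23,20,c); (24,7,c); (24,20,c); (24,21,c); (25,19,c); (25,20,c); (25,21,c)
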